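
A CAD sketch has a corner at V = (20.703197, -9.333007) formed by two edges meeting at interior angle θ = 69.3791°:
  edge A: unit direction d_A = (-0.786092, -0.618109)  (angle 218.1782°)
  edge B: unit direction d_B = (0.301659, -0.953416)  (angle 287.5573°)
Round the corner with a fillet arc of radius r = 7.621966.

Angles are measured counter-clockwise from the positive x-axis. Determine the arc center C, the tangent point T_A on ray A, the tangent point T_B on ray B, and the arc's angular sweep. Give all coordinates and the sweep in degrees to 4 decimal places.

bisector direction at 252.8678° = (-0.294578,-0.955627)
center distance |VC| = r/sin(θ/2) = 7.621966/sin(34.6895°) = 13.392321
C = V + |VC|·bis = (16.7581,-22.1311)
T_A = V + ((C−V)·d_A)·d_A = V + 11.0118·d_A = (12.0469,-16.1395)
T_B = V + ((C−V)·d_B)·d_B = V + 11.0118·d_B = (24.0250,-19.8318)
sweep = 180° − θ = 110.6209°

center=(16.7581,-22.1311) T_A=(12.0469,-16.1395) T_B=(24.0250,-19.8318) sweep=110.6209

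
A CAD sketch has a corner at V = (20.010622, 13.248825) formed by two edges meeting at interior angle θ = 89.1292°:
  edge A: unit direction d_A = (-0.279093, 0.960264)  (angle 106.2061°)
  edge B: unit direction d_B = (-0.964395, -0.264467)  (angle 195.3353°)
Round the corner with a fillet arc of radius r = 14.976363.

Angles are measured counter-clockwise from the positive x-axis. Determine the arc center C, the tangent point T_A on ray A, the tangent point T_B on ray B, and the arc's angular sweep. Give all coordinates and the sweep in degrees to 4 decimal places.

bisector direction at 150.7707° = (-0.872672,0.488306)
center distance |VC| = r/sin(θ/2) = 14.976363/sin(44.5646°) = 21.342576
C = V + |VC|·bis = (1.3855,23.6705)
T_A = V + ((C−V)·d_A)·d_A = V + 15.2057·d_A = (15.7668,27.8503)
T_B = V + ((C−V)·d_B)·d_B = V + 15.2057·d_B = (5.3463,9.2274)
sweep = 180° − θ = 90.8708°

center=(1.3855,23.6705) T_A=(15.7668,27.8503) T_B=(5.3463,9.2274) sweep=90.8708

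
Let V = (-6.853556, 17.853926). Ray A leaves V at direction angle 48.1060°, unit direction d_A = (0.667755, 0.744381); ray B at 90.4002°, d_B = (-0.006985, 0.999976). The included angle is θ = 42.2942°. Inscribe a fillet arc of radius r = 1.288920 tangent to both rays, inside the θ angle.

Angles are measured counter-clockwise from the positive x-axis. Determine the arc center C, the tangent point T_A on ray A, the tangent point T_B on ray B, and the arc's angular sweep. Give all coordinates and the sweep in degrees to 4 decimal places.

center=(-5.5879,21.1950) T_A=(-4.6285,20.3343) T_B=(-6.8768,21.1860) sweep=137.7058

bisector direction at 69.2531° = (0.354240,0.935154)
center distance |VC| = r/sin(θ/2) = 1.288920/sin(21.1471°) = 3.572755
C = V + |VC|·bis = (-5.5879,21.1950)
T_A = V + ((C−V)·d_A)·d_A = V + 3.3322·d_A = (-4.6285,20.3343)
T_B = V + ((C−V)·d_B)·d_B = V + 3.3322·d_B = (-6.8768,21.1860)
sweep = 180° − θ = 137.7058°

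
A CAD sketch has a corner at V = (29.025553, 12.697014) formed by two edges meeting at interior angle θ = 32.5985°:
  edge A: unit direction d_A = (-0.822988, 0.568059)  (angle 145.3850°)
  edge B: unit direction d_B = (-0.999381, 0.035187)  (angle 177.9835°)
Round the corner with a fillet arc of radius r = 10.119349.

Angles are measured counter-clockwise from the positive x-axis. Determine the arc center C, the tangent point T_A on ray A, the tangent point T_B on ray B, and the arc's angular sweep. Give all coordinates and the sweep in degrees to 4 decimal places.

bisector direction at 161.6842° = (-0.949339,0.314253)
center distance |VC| = r/sin(θ/2) = 10.119349/sin(16.2993°) = 36.056296
C = V + |VC|·bis = (-5.2041,24.0278)
T_A = V + ((C−V)·d_A)·d_A = V + 34.6072·d_A = (0.5443,32.3559)
T_B = V + ((C−V)·d_B)·d_B = V + 34.6072·d_B = (-5.5602,13.9147)
sweep = 180° − θ = 147.4015°

center=(-5.2041,24.0278) T_A=(0.5443,32.3559) T_B=(-5.5602,13.9147) sweep=147.4015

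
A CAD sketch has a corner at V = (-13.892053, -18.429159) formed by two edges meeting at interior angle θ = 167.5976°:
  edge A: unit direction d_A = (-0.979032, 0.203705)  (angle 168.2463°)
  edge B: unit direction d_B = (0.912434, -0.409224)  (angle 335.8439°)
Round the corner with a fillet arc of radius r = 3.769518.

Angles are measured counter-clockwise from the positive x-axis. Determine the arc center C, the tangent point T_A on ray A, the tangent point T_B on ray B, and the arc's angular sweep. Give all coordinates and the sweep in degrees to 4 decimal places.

bisector direction at 252.0451° = (-0.308268,-0.951299)
center distance |VC| = r/sin(θ/2) = 3.769518/sin(83.7988°) = 3.791704
C = V + |VC|·bis = (-15.0609,-22.0362)
T_A = V + ((C−V)·d_A)·d_A = V + 0.4096·d_A = (-14.2930,-18.3457)
T_B = V + ((C−V)·d_B)·d_B = V + 0.4096·d_B = (-13.5183,-18.5968)
sweep = 180° − θ = 12.4024°

center=(-15.0609,-22.0362) T_A=(-14.2930,-18.3457) T_B=(-13.5183,-18.5968) sweep=12.4024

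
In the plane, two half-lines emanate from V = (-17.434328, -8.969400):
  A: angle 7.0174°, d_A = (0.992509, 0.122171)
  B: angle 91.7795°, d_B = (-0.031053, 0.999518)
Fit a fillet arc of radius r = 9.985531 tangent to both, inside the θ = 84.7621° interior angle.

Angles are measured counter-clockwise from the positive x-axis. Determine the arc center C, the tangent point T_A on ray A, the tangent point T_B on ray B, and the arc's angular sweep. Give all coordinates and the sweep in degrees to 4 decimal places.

bisector direction at 49.3985° = (0.650795,0.759254)
center distance |VC| = r/sin(θ/2) = 9.985531/sin(42.3811°) = 14.814051
C = V + |VC|·bis = (-7.7934,2.2782)
T_A = V + ((C−V)·d_A)·d_A = V + 10.9428·d_A = (-6.5735,-7.6325)
T_B = V + ((C−V)·d_B)·d_B = V + 10.9428·d_B = (-17.7741,1.9681)
sweep = 180° − θ = 95.2379°

center=(-7.7934,2.2782) T_A=(-6.5735,-7.6325) T_B=(-17.7741,1.9681) sweep=95.2379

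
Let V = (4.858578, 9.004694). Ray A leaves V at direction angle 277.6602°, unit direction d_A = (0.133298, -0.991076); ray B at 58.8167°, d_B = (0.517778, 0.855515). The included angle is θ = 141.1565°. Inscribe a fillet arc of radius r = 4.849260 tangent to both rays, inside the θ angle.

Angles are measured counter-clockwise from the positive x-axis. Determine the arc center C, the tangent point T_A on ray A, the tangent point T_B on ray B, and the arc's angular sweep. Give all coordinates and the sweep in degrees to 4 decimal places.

center=(9.8925,7.9566) T_A=(5.0865,7.3102) T_B=(5.7439,10.4674) sweep=38.8435

bisector direction at 348.2384° = (0.979004,-0.203839)
center distance |VC| = r/sin(θ/2) = 4.849260/sin(70.5782°) = 5.141849
C = V + |VC|·bis = (9.8925,7.9566)
T_A = V + ((C−V)·d_A)·d_A = V + 1.7098·d_A = (5.0865,7.3102)
T_B = V + ((C−V)·d_B)·d_B = V + 1.7098·d_B = (5.7439,10.4674)
sweep = 180° − θ = 38.8435°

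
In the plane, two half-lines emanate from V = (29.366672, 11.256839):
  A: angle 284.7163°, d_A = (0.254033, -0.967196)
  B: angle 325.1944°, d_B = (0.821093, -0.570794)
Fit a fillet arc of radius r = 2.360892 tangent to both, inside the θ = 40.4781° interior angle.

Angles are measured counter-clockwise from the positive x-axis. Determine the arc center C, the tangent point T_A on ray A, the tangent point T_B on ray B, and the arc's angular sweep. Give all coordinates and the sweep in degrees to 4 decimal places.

center=(33.2768,5.6634) T_A=(30.9933,5.0636) T_B=(34.6243,7.6019) sweep=139.5219

bisector direction at 304.9554° = (0.572938,-0.819599)
center distance |VC| = r/sin(θ/2) = 2.360892/sin(20.2390°) = 6.824615
C = V + |VC|·bis = (33.2768,5.6634)
T_A = V + ((C−V)·d_A)·d_A = V + 6.4032·d_A = (30.9933,5.0636)
T_B = V + ((C−V)·d_B)·d_B = V + 6.4032·d_B = (34.6243,7.6019)
sweep = 180° − θ = 139.5219°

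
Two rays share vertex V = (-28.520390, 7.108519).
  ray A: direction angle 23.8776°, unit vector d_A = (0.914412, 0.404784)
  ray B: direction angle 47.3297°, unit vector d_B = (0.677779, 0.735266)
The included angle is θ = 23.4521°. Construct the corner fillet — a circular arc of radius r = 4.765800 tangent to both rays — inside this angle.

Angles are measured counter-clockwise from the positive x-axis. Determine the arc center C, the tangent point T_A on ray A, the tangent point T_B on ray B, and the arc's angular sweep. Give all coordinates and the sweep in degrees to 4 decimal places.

bisector direction at 35.6037° = (0.813064,0.582175)
center distance |VC| = r/sin(θ/2) = 4.765800/sin(11.7261°) = 23.449991
C = V + |VC|·bis = (-9.4541,20.7605)
T_A = V + ((C−V)·d_A)·d_A = V + 22.9606·d_A = (-7.5249,16.4026)
T_B = V + ((C−V)·d_B)·d_B = V + 22.9606·d_B = (-12.9582,23.9907)
sweep = 180° − θ = 156.5479°

center=(-9.4541,20.7605) T_A=(-7.5249,16.4026) T_B=(-12.9582,23.9907) sweep=156.5479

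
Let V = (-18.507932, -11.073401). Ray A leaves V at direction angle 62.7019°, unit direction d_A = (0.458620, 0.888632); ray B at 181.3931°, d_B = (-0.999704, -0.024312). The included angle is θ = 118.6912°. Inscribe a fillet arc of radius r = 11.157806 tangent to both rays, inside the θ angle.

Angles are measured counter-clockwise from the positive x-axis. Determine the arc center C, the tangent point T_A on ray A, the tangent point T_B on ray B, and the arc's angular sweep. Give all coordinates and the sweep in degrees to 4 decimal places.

bisector direction at 122.0475° = (-0.530622,0.847608)
center distance |VC| = r/sin(θ/2) = 11.157806/sin(59.3456°) = 12.970297
C = V + |VC|·bis = (-25.3903,-0.0797)
T_A = V + ((C−V)·d_A)·d_A = V + 6.6130·d_A = (-15.4751,-5.1969)
T_B = V + ((C−V)·d_B)·d_B = V + 6.6130·d_B = (-25.1190,-11.2342)
sweep = 180° − θ = 61.3088°

center=(-25.3903,-0.0797) T_A=(-15.4751,-5.1969) T_B=(-25.1190,-11.2342) sweep=61.3088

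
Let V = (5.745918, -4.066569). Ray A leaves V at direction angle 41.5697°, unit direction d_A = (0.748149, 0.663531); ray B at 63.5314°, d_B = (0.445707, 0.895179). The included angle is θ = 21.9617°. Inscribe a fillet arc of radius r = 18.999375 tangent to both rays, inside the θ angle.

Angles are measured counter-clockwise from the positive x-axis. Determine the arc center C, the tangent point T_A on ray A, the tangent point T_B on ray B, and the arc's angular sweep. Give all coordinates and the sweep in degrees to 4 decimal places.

center=(66.3965,75.1194) T_A=(79.0032,60.9050) T_B=(49.3887,83.5876) sweep=158.0383

bisector direction at 52.5506° = (0.608061,0.793890)
center distance |VC| = r/sin(θ/2) = 18.999375/sin(10.9809°) = 99.744255
C = V + |VC|·bis = (66.3965,75.1194)
T_A = V + ((C−V)·d_A)·d_A = V + 97.9180·d_A = (79.0032,60.9050)
T_B = V + ((C−V)·d_B)·d_B = V + 97.9180·d_B = (49.3887,83.5876)
sweep = 180° − θ = 158.0383°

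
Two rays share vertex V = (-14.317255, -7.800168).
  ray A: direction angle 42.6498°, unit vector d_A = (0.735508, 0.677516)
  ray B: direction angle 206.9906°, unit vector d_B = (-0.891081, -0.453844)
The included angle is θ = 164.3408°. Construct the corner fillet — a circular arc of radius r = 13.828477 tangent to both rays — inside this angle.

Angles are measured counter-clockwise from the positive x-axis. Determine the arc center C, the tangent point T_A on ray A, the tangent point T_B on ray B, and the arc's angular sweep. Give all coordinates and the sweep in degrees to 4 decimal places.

bisector direction at 124.8202° = (-0.571003,0.820948)
center distance |VC| = r/sin(θ/2) = 13.828477/sin(82.1704°) = 13.958605
C = V + |VC|·bis = (-22.2877,3.6591)
T_A = V + ((C−V)·d_A)·d_A = V + 1.9015·d_A = (-12.9187,-6.5118)
T_B = V + ((C−V)·d_B)·d_B = V + 1.9015·d_B = (-16.0117,-8.6632)
sweep = 180° − θ = 15.6592°

center=(-22.2877,3.6591) T_A=(-12.9187,-6.5118) T_B=(-16.0117,-8.6632) sweep=15.6592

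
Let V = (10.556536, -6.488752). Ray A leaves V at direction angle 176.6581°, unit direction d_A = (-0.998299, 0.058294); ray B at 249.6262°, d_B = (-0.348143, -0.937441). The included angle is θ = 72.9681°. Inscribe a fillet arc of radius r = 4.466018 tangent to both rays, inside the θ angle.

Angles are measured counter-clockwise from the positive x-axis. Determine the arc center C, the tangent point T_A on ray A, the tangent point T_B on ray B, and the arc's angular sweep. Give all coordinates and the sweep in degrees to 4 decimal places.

bisector direction at 213.1422° = (-0.837317,-0.546718)
center distance |VC| = r/sin(θ/2) = 4.466018/sin(36.4841°) = 7.510975
C = V + |VC|·bis = (4.2675,-10.5951)
T_A = V + ((C−V)·d_A)·d_A = V + 6.0390·d_A = (4.5278,-6.1367)
T_B = V + ((C−V)·d_B)·d_B = V + 6.0390·d_B = (8.4541,-12.1500)
sweep = 180° − θ = 107.0319°

center=(4.2675,-10.5951) T_A=(4.5278,-6.1367) T_B=(8.4541,-12.1500) sweep=107.0319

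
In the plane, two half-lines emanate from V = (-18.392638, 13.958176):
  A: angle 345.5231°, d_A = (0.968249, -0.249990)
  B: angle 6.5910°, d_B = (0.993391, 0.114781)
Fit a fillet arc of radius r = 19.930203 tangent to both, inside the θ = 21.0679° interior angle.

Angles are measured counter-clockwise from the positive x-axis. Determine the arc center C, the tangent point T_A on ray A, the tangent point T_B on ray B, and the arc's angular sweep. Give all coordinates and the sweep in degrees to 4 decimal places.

bisector direction at 356.0571° = (0.997633,-0.068763)
center distance |VC| = r/sin(θ/2) = 19.930203/sin(10.5340°) = 109.016568
C = V + |VC|·bis = (90.3659,6.4619)
T_A = V + ((C−V)·d_A)·d_A = V + 107.1793·d_A = (85.3835,-12.8355)
T_B = V + ((C−V)·d_B)·d_B = V + 107.1793·d_B = (88.0783,26.2603)
sweep = 180° − θ = 158.9321°

center=(90.3659,6.4619) T_A=(85.3835,-12.8355) T_B=(88.0783,26.2603) sweep=158.9321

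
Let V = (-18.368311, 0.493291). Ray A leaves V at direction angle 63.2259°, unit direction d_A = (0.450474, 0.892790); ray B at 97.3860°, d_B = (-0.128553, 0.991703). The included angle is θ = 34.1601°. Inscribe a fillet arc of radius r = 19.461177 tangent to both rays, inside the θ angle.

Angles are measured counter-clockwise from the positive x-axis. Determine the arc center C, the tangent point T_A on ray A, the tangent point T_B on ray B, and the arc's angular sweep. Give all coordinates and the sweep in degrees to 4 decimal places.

center=(-7.2109,65.8076) T_A=(10.1638,57.0408) T_B=(-26.5106,63.3058) sweep=145.8399

bisector direction at 80.3060° = (0.168387,0.985721)
center distance |VC| = r/sin(θ/2) = 19.461177/sin(17.0800°) = 66.260400
C = V + |VC|·bis = (-7.2109,65.8076)
T_A = V + ((C−V)·d_A)·d_A = V + 63.3380·d_A = (10.1638,57.0408)
T_B = V + ((C−V)·d_B)·d_B = V + 63.3380·d_B = (-26.5106,63.3058)
sweep = 180° − θ = 145.8399°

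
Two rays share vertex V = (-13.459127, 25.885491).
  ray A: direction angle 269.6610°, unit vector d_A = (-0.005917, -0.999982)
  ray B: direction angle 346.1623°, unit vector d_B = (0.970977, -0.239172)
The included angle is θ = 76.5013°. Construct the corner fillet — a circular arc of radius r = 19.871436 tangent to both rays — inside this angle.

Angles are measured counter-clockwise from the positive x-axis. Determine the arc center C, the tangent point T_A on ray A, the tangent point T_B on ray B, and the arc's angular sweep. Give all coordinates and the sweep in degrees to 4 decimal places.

bisector direction at 307.9117° = (0.614446,-0.788959)
center distance |VC| = r/sin(θ/2) = 19.871436/sin(38.2507°) = 32.097148
C = V + |VC|·bis = (6.2628,0.5622)
T_A = V + ((C−V)·d_A)·d_A = V + 25.2062·d_A = (-13.6083,0.6797)
T_B = V + ((C−V)·d_B)·d_B = V + 25.2062·d_B = (11.0155,19.8569)
sweep = 180° − θ = 103.4987°

center=(6.2628,0.5622) T_A=(-13.6083,0.6797) T_B=(11.0155,19.8569) sweep=103.4987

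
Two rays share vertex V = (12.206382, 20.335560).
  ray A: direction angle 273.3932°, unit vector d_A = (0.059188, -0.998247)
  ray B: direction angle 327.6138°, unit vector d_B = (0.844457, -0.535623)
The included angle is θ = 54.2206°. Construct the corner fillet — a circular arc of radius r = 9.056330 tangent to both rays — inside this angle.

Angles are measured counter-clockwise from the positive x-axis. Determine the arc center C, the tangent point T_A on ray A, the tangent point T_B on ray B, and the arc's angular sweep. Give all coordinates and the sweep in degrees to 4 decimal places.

center=(22.2939,3.2128) T_A=(13.2534,2.6768) T_B=(27.1446,10.8605) sweep=125.7794

bisector direction at 300.5035° = (0.507591,-0.861598)
center distance |VC| = r/sin(θ/2) = 9.056330/sin(27.1103°) = 19.873232
C = V + |VC|·bis = (22.2939,3.2128)
T_A = V + ((C−V)·d_A)·d_A = V + 17.6898·d_A = (13.2534,2.6768)
T_B = V + ((C−V)·d_B)·d_B = V + 17.6898·d_B = (27.1446,10.8605)
sweep = 180° − θ = 125.7794°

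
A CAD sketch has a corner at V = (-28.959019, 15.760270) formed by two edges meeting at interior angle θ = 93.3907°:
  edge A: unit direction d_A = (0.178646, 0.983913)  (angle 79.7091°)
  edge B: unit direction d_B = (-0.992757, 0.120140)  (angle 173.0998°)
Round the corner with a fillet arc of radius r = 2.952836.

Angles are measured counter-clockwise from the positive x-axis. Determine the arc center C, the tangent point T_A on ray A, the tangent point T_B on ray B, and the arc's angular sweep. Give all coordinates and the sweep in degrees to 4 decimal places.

bisector direction at 126.4045° = (-0.593481,0.804848)
center distance |VC| = r/sin(θ/2) = 2.952836/sin(46.6953°) = 4.057670
C = V + |VC|·bis = (-31.3672,19.0261)
T_A = V + ((C−V)·d_A)·d_A = V + 2.7831·d_A = (-28.4618,18.4986)
T_B = V + ((C−V)·d_B)·d_B = V + 2.7831·d_B = (-31.7219,16.0946)
sweep = 180° − θ = 86.6093°

center=(-31.3672,19.0261) T_A=(-28.4618,18.4986) T_B=(-31.7219,16.0946) sweep=86.6093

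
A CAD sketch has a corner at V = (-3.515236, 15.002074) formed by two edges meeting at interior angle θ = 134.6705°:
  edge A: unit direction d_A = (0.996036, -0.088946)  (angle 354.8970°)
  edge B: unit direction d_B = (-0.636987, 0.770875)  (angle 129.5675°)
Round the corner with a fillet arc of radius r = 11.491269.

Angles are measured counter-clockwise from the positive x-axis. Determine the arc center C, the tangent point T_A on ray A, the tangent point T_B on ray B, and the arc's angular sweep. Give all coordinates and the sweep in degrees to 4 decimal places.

bisector direction at 62.2323° = (0.465889,0.884843)
center distance |VC| = r/sin(θ/2) = 11.491269/sin(67.3353°) = 12.452943
C = V + |VC|·bis = (2.2864,26.0210)
T_A = V + ((C−V)·d_A)·d_A = V + 4.7986·d_A = (1.2643,14.5753)
T_B = V + ((C−V)·d_B)·d_B = V + 4.7986·d_B = (-6.5719,18.7012)
sweep = 180° − θ = 45.3295°

center=(2.2864,26.0210) T_A=(1.2643,14.5753) T_B=(-6.5719,18.7012) sweep=45.3295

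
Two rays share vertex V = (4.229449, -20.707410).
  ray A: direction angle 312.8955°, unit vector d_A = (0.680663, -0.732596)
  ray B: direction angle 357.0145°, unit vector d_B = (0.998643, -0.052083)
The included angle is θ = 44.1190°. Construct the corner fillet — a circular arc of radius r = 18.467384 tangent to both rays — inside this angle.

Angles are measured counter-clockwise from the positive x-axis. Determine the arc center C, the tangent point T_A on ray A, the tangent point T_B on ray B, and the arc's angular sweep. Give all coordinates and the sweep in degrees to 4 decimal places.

bisector direction at 334.9550° = (0.905976,-0.423330)
center distance |VC| = r/sin(θ/2) = 18.467384/sin(22.0595°) = 49.171715
C = V + |VC|·bis = (48.7778,-41.5233)
T_A = V + ((C−V)·d_A)·d_A = V + 45.5721·d_A = (35.2487,-54.0933)
T_B = V + ((C−V)·d_B)·d_B = V + 45.5721·d_B = (49.7397,-23.0810)
sweep = 180° − θ = 135.8810°

center=(48.7778,-41.5233) T_A=(35.2487,-54.0933) T_B=(49.7397,-23.0810) sweep=135.8810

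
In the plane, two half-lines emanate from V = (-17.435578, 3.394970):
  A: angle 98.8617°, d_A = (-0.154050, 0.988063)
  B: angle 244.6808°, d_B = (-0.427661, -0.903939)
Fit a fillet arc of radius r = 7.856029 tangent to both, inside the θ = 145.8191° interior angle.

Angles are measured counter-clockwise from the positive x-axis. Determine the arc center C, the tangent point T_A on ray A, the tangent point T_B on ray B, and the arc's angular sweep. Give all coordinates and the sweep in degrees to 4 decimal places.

center=(-25.5699,4.5713) T_A=(-17.8077,5.7815) T_B=(-18.4685,1.2116) sweep=34.1809

bisector direction at 171.7713° = (-0.989705,0.143126)
center distance |VC| = r/sin(θ/2) = 7.856029/sin(72.9095°) = 8.218962
C = V + |VC|·bis = (-25.5699,4.5713)
T_A = V + ((C−V)·d_A)·d_A = V + 2.4154·d_A = (-17.8077,5.7815)
T_B = V + ((C−V)·d_B)·d_B = V + 2.4154·d_B = (-18.4685,1.2116)
sweep = 180° − θ = 34.1809°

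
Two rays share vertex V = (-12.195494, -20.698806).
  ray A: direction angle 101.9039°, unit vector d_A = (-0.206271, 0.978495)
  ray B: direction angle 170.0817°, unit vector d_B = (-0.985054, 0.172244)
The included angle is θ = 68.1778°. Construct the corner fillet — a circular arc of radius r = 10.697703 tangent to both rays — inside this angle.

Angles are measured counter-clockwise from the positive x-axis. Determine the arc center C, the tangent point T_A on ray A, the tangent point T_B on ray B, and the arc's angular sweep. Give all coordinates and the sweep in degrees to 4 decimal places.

center=(-25.9237,-7.4383) T_A=(-15.4560,-5.2317) T_B=(-27.7663,-17.9761) sweep=111.8222

bisector direction at 135.9928° = (-0.719253,0.694749)
center distance |VC| = r/sin(θ/2) = 10.697703/sin(34.0889°) = 19.086730
C = V + |VC|·bis = (-25.9237,-7.4383)
T_A = V + ((C−V)·d_A)·d_A = V + 15.8070·d_A = (-15.4560,-5.2317)
T_B = V + ((C−V)·d_B)·d_B = V + 15.8070·d_B = (-27.7663,-17.9761)
sweep = 180° − θ = 111.8222°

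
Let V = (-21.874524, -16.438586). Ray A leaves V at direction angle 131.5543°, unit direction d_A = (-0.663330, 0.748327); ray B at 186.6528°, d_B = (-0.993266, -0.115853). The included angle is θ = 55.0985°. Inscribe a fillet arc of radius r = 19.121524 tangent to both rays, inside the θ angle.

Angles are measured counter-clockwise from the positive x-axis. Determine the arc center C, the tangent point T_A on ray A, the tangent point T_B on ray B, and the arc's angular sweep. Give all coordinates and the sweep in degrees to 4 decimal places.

bisector direction at 159.1036° = (-0.934227,0.356680)
center distance |VC| = r/sin(θ/2) = 19.121524/sin(27.5493°) = 41.342862
C = V + |VC|·bis = (-60.4981,-1.6924)
T_A = V + ((C−V)·d_A)·d_A = V + 36.6551·d_A = (-46.1890,10.9915)
T_B = V + ((C−V)·d_B)·d_B = V + 36.6551·d_B = (-58.2828,-20.6852)
sweep = 180° − θ = 124.9015°

center=(-60.4981,-1.6924) T_A=(-46.1890,10.9915) T_B=(-58.2828,-20.6852) sweep=124.9015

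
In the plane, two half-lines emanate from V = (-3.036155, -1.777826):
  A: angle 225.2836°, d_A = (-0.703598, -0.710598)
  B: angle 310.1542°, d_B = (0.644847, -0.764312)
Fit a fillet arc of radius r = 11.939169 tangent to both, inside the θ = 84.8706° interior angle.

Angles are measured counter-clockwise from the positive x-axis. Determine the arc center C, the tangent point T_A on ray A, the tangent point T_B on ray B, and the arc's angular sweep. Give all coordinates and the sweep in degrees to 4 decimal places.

center=(-3.7404,-19.4578) T_A=(-12.2244,-11.0574) T_B=(5.3848,-11.7589) sweep=95.1294

bisector direction at 267.7189° = (-0.039802,-0.999208)
center distance |VC| = r/sin(θ/2) = 11.939169/sin(42.4353°) = 17.694022
C = V + |VC|·bis = (-3.7404,-19.4578)
T_A = V + ((C−V)·d_A)·d_A = V + 13.0589·d_A = (-12.2244,-11.0574)
T_B = V + ((C−V)·d_B)·d_B = V + 13.0589·d_B = (5.3848,-11.7589)
sweep = 180° − θ = 95.1294°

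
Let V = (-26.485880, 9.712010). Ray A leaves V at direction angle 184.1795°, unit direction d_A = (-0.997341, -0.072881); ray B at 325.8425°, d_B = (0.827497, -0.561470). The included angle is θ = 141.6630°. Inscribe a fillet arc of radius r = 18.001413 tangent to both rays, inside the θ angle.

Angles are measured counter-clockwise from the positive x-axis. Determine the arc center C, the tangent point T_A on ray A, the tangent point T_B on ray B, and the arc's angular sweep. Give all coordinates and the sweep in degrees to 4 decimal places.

center=(-31.4149,-8.6976) T_A=(-32.7269,9.2559) T_B=(-21.3077,6.1985) sweep=38.3370

bisector direction at 255.0110° = (-0.258634,-0.965975)
center distance |VC| = r/sin(θ/2) = 18.001413/sin(70.8315°) = 19.058048
C = V + |VC|·bis = (-31.4149,-8.6976)
T_A = V + ((C−V)·d_A)·d_A = V + 6.2577·d_A = (-32.7269,9.2559)
T_B = V + ((C−V)·d_B)·d_B = V + 6.2577·d_B = (-21.3077,6.1985)
sweep = 180° − θ = 38.3370°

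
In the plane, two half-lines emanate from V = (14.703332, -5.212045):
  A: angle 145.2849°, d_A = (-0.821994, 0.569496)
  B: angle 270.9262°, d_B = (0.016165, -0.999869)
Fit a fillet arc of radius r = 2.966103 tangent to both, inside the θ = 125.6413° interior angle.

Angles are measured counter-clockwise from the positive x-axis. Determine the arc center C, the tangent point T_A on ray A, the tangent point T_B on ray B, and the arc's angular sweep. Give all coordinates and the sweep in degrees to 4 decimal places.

bisector direction at 208.1055° = (-0.882081,-0.471097)
center distance |VC| = r/sin(θ/2) = 2.966103/sin(62.8207°) = 3.334270
C = V + |VC|·bis = (11.7622,-6.7828)
T_A = V + ((C−V)·d_A)·d_A = V + 1.5230·d_A = (13.4514,-4.3447)
T_B = V + ((C−V)·d_B)·d_B = V + 1.5230·d_B = (14.7280,-6.7349)
sweep = 180° − θ = 54.3587°

center=(11.7622,-6.7828) T_A=(13.4514,-4.3447) T_B=(14.7280,-6.7349) sweep=54.3587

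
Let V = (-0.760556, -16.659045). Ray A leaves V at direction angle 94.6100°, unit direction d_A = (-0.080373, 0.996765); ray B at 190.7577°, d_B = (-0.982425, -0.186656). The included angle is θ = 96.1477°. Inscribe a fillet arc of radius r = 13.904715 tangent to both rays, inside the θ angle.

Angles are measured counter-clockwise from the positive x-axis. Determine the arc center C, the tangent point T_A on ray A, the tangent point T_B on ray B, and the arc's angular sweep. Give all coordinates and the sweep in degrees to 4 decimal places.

bisector direction at 142.6839° = (-0.795303,0.606213)
center distance |VC| = r/sin(θ/2) = 13.904715/sin(48.0739°) = 18.688966
C = V + |VC|·bis = (-15.6239,-5.3296)
T_A = V + ((C−V)·d_A)·d_A = V + 12.4874·d_A = (-1.7642,-4.2120)
T_B = V + ((C−V)·d_B)·d_B = V + 12.4874·d_B = (-13.0285,-18.9899)
sweep = 180° − θ = 83.8523°

center=(-15.6239,-5.3296) T_A=(-1.7642,-4.2120) T_B=(-13.0285,-18.9899) sweep=83.8523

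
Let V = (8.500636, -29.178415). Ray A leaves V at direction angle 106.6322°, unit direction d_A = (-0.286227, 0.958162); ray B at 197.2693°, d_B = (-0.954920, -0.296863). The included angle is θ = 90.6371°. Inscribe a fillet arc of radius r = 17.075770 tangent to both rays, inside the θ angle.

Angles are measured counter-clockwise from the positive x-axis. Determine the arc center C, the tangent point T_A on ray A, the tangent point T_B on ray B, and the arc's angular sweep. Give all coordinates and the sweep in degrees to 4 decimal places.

center=(-12.6942,-17.8855) T_A=(3.6671,-12.9980) T_B=(-7.6250,-34.1915) sweep=89.3629

bisector direction at 151.9507° = (-0.882544,0.470230)
center distance |VC| = r/sin(θ/2) = 17.075770/sin(45.3186°) = 24.015637
C = V + |VC|·bis = (-12.6942,-17.8855)
T_A = V + ((C−V)·d_A)·d_A = V + 16.8869·d_A = (3.6671,-12.9980)
T_B = V + ((C−V)·d_B)·d_B = V + 16.8869·d_B = (-7.6250,-34.1915)
sweep = 180° − θ = 89.3629°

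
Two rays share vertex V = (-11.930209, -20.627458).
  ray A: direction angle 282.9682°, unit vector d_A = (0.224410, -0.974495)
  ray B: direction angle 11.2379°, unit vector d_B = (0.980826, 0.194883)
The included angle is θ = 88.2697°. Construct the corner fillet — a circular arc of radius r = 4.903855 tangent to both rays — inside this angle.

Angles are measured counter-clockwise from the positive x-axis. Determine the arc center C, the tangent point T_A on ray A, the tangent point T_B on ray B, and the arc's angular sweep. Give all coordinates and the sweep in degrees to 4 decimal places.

center=(-6.0172,-24.4523) T_A=(-10.7960,-25.5528) T_B=(-6.9729,-19.6425) sweep=91.7303

bisector direction at 327.1030° = (0.839649,-0.543130)
center distance |VC| = r/sin(θ/2) = 4.903855/sin(44.1349°) = 7.042233
C = V + |VC|·bis = (-6.0172,-24.4523)
T_A = V + ((C−V)·d_A)·d_A = V + 5.0542·d_A = (-10.7960,-25.5528)
T_B = V + ((C−V)·d_B)·d_B = V + 5.0542·d_B = (-6.9729,-19.6425)
sweep = 180° − θ = 91.7303°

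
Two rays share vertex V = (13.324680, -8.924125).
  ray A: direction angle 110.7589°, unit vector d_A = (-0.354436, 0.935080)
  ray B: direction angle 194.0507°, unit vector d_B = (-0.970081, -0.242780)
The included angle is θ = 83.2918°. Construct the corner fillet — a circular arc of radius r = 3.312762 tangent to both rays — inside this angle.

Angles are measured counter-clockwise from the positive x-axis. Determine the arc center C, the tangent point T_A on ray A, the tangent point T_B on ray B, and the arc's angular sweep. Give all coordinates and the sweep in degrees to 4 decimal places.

center=(8.9066,-6.6149) T_A=(12.0043,-5.4407) T_B=(9.7109,-9.8285) sweep=96.7082

bisector direction at 152.4048° = (-0.886242,0.463222)
center distance |VC| = r/sin(θ/2) = 3.312762/sin(41.6459°) = 4.985157
C = V + |VC|·bis = (8.9066,-6.6149)
T_A = V + ((C−V)·d_A)·d_A = V + 3.7252·d_A = (12.0043,-5.4407)
T_B = V + ((C−V)·d_B)·d_B = V + 3.7252·d_B = (9.7109,-9.8285)
sweep = 180° − θ = 96.7082°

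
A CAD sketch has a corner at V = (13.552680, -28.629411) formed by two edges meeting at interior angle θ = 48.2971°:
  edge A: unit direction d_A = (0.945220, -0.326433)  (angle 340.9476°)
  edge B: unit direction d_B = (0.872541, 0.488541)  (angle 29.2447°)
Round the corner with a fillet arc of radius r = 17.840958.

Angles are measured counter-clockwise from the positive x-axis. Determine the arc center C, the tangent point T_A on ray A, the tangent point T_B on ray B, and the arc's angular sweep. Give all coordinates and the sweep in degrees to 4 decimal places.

center=(56.9901,-24.7557) T_A=(51.1663,-41.6193) T_B=(48.2741,-9.1887) sweep=131.7029

bisector direction at 5.0962° = (0.996047,0.088827)
center distance |VC| = r/sin(θ/2) = 17.840958/sin(24.1486°) = 43.609855
C = V + |VC|·bis = (56.9901,-24.7557)
T_A = V + ((C−V)·d_A)·d_A = V + 39.7935·d_A = (51.1663,-41.6193)
T_B = V + ((C−V)·d_B)·d_B = V + 39.7935·d_B = (48.2741,-9.1887)
sweep = 180° − θ = 131.7029°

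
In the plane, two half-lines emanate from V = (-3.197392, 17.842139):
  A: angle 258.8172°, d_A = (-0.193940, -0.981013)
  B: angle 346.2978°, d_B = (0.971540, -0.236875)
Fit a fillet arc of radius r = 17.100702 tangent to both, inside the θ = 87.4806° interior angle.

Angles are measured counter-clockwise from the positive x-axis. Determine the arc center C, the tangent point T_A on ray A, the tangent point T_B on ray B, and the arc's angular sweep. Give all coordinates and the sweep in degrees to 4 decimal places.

bisector direction at 302.5575° = (0.538146,-0.842852)
center distance |VC| = r/sin(θ/2) = 17.100702/sin(43.7403°) = 24.733773
C = V + |VC|·bis = (10.1130,-3.0048)
T_A = V + ((C−V)·d_A)·d_A = V + 17.8697·d_A = (-6.6630,0.3117)
T_B = V + ((C−V)·d_B)·d_B = V + 17.8697·d_B = (14.1637,13.6093)
sweep = 180° − θ = 92.5194°

center=(10.1130,-3.0048) T_A=(-6.6630,0.3117) T_B=(14.1637,13.6093) sweep=92.5194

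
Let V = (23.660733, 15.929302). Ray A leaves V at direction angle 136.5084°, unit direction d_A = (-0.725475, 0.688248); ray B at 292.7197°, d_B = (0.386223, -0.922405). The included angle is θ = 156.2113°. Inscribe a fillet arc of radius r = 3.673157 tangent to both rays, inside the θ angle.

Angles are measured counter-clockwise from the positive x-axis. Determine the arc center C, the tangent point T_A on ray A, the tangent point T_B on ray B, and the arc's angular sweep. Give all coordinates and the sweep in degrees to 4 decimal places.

center=(20.5714,13.7970) T_A=(23.0994,16.4618) T_B=(23.9595,15.2157) sweep=23.7887

bisector direction at 214.6140° = (-0.822997,-0.568046)
center distance |VC| = r/sin(θ/2) = 3.673157/sin(78.1056°) = 3.753753
C = V + |VC|·bis = (20.5714,13.7970)
T_A = V + ((C−V)·d_A)·d_A = V + 0.7737·d_A = (23.0994,16.4618)
T_B = V + ((C−V)·d_B)·d_B = V + 0.7737·d_B = (23.9595,15.2157)
sweep = 180° − θ = 23.7887°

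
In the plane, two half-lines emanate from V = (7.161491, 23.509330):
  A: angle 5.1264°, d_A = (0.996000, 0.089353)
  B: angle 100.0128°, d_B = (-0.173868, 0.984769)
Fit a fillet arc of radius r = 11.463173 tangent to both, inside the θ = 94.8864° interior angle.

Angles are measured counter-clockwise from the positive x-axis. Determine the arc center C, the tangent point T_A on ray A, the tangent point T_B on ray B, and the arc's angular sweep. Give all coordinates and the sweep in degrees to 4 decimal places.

bisector direction at 52.5696° = (0.607797,0.794092)
center distance |VC| = r/sin(θ/2) = 11.463173/sin(47.4432°) = 15.562124
C = V + |VC|·bis = (16.6201,35.8671)
T_A = V + ((C−V)·d_A)·d_A = V + 10.5250·d_A = (17.6444,24.4498)
T_B = V + ((C−V)·d_B)·d_B = V + 10.5250·d_B = (5.3315,33.8740)
sweep = 180° − θ = 85.1136°

center=(16.6201,35.8671) T_A=(17.6444,24.4498) T_B=(5.3315,33.8740) sweep=85.1136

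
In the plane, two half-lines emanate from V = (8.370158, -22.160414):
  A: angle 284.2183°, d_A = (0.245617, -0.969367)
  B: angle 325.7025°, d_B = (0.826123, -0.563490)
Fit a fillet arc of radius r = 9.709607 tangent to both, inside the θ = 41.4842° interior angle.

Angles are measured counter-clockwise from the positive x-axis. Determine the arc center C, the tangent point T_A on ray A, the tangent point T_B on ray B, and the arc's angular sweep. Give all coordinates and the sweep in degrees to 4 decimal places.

bisector direction at 304.9604° = (0.573010,-0.819548)
center distance |VC| = r/sin(θ/2) = 9.709607/sin(20.7421°) = 27.415715
C = V + |VC|·bis = (24.0796,-44.6289)
T_A = V + ((C−V)·d_A)·d_A = V + 25.6387·d_A = (14.6675,-47.0138)
T_B = V + ((C−V)·d_B)·d_B = V + 25.6387·d_B = (29.5509,-36.6076)
sweep = 180° − θ = 138.5158°

center=(24.0796,-44.6289) T_A=(14.6675,-47.0138) T_B=(29.5509,-36.6076) sweep=138.5158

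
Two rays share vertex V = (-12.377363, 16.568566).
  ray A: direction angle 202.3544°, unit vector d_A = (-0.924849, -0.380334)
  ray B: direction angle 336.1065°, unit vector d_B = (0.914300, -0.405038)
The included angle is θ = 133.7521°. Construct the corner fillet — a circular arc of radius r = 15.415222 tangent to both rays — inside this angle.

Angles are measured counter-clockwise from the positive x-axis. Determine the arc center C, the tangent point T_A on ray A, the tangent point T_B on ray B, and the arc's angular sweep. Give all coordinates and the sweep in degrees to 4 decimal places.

center=(-12.6025,-0.1918) T_A=(-18.4654,14.0649) T_B=(-6.3587,13.9023) sweep=46.2479

bisector direction at 269.2305° = (-0.013431,-0.999910)
center distance |VC| = r/sin(θ/2) = 15.415222/sin(66.8761°) = 16.761918
C = V + |VC|·bis = (-12.6025,-0.1918)
T_A = V + ((C−V)·d_A)·d_A = V + 6.5828·d_A = (-18.4654,14.0649)
T_B = V + ((C−V)·d_B)·d_B = V + 6.5828·d_B = (-6.3587,13.9023)
sweep = 180° − θ = 46.2479°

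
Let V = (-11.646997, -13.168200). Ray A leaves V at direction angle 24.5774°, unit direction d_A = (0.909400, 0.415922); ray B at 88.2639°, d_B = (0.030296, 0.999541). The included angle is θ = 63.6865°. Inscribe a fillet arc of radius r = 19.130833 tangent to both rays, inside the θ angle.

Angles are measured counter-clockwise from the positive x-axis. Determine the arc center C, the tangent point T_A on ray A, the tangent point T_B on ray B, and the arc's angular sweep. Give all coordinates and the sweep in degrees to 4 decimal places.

bisector direction at 56.4207° = (0.553091,0.833121)
center distance |VC| = r/sin(θ/2) = 19.130833/sin(31.8433°) = 36.260301
C = V + |VC|·bis = (8.4083,17.0410)
T_A = V + ((C−V)·d_A)·d_A = V + 30.8029·d_A = (16.3652,-0.3566)
T_B = V + ((C−V)·d_B)·d_B = V + 30.8029·d_B = (-10.7138,17.6206)
sweep = 180° − θ = 116.3135°

center=(8.4083,17.0410) T_A=(16.3652,-0.3566) T_B=(-10.7138,17.6206) sweep=116.3135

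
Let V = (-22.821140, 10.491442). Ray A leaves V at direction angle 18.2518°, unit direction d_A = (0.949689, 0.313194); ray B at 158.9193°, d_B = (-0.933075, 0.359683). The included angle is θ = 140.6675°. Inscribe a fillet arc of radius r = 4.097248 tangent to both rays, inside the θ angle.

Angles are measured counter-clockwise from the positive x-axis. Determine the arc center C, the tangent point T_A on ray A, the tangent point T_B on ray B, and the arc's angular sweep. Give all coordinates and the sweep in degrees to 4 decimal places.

center=(-22.7137,14.8412) T_A=(-21.4305,10.9501) T_B=(-24.1874,11.0181) sweep=39.3325

bisector direction at 88.5855° = (0.024684,0.999695)
center distance |VC| = r/sin(θ/2) = 4.097248/sin(70.3337°) = 4.351049
C = V + |VC|·bis = (-22.7137,14.8412)
T_A = V + ((C−V)·d_A)·d_A = V + 1.4643·d_A = (-21.4305,10.9501)
T_B = V + ((C−V)·d_B)·d_B = V + 1.4643·d_B = (-24.1874,11.0181)
sweep = 180° − θ = 39.3325°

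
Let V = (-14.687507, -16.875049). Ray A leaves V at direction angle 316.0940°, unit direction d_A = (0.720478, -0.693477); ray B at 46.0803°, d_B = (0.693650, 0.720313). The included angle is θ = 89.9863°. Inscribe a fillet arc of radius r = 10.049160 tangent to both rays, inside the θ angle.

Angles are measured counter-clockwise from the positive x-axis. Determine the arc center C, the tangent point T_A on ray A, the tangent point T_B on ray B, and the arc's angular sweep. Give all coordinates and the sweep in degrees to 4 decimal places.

center=(-0.4767,-16.6054) T_A=(-7.4456,-23.8456) T_B=(-7.7152,-9.6348) sweep=90.0137

bisector direction at 1.0872° = (0.999820,0.018973)
center distance |VC| = r/sin(θ/2) = 10.049160/sin(44.9931°) = 14.213358
C = V + |VC|·bis = (-0.4767,-16.6054)
T_A = V + ((C−V)·d_A)·d_A = V + 10.0516·d_A = (-7.4456,-23.8456)
T_B = V + ((C−V)·d_B)·d_B = V + 10.0516·d_B = (-7.7152,-9.6348)
sweep = 180° − θ = 90.0137°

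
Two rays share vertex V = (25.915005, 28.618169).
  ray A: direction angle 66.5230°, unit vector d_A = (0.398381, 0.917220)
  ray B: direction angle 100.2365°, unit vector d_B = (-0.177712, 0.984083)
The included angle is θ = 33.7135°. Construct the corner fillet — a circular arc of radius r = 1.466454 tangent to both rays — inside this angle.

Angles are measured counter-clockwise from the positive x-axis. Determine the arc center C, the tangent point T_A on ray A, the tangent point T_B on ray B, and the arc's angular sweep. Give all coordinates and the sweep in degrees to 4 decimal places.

center=(26.4980,33.6415) T_A=(27.8431,33.0573) T_B=(25.0549,33.3809) sweep=146.2865

bisector direction at 83.3798° = (0.115288,0.993332)
center distance |VC| = r/sin(θ/2) = 1.466454/sin(16.8568°) = 5.057089
C = V + |VC|·bis = (26.4980,33.6415)
T_A = V + ((C−V)·d_A)·d_A = V + 4.8398·d_A = (27.8431,33.0573)
T_B = V + ((C−V)·d_B)·d_B = V + 4.8398·d_B = (25.0549,33.3809)
sweep = 180° − θ = 146.2865°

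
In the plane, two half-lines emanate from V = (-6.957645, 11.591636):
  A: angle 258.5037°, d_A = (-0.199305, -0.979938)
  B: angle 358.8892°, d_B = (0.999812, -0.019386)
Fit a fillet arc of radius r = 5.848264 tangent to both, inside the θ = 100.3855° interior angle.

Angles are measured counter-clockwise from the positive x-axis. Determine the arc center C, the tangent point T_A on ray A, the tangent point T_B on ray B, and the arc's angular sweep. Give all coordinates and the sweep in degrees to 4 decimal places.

bisector direction at 308.6964° = (0.625194,-0.780469)
center distance |VC| = r/sin(θ/2) = 5.848264/sin(50.1927°) = 7.612920
C = V + |VC|·bis = (-2.1981,5.6500)
T_A = V + ((C−V)·d_A)·d_A = V + 4.8738·d_A = (-7.9290,6.8156)
T_B = V + ((C−V)·d_B)·d_B = V + 4.8738·d_B = (-2.0847,11.4972)
sweep = 180° − θ = 79.6145°

center=(-2.1981,5.6500) T_A=(-7.9290,6.8156) T_B=(-2.0847,11.4972) sweep=79.6145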